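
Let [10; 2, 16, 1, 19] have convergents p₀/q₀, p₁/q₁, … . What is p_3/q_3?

367/35

Using pₖ = aₖpₖ₋₁ + pₖ₋₂, qₖ = aₖqₖ₋₁ + qₖ₋₂ (with p₋₁=1, p₋₂=0, q₋₁=0, q₋₂=1):
  k=0: a=10, p=10, q=1
  k=1: a=2, p=21, q=2
  k=2: a=16, p=346, q=33
  k=3: a=1, p=367, q=35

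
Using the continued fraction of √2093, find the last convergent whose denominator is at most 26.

√2093 = [45; 1, 2, 1, 90, …] (period length 4).
Convergents:
  p_0/q_0 = 45/1
  p_1/q_1 = 46/1
  p_2/q_2 = 137/3
  p_3/q_3 = 183/4
  p_4/q_4 = 16607/363
q_3 = 4 ≤ 26 < 363 = q_4, so the answer is 183/4.

183/4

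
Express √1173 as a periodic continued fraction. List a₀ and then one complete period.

a₀ = ⌊√1173⌋ = 34.

[34; 4, 68]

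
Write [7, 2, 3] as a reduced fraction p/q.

Using pₖ = aₖpₖ₋₁ + pₖ₋₂ and qₖ = aₖqₖ₋₁ + qₖ₋₂:
  k=0: a=7, p=7, q=1
  k=1: a=2, p=15, q=2
  k=2: a=3, p=52, q=7

52/7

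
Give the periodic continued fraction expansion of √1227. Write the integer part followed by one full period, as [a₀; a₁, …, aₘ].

[35; 35, 70]

a₀ = ⌊√1227⌋ = 35.
With m₀=0, d₀=1 and mₖ₊₁ = dₖaₖ − mₖ, dₖ₊₁ = (n − mₖ₊₁²)/dₖ, aₖ₊₁ = ⌊(a₀+mₖ₊₁)/dₖ₊₁⌋:
  k=1: m=35, d=2, a=35
  k=2: m=35, d=1, a=70
d=1 and a=2a₀=70 at k=2, so the next step gives (m, d) = (35, 2) again — its k=1 value — and the period has length 2.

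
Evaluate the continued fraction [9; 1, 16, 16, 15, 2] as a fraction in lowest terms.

Fold from the inside: start with 2/1.
  15 + 1/2 = 31/2
  16 + 2/31 = 498/31
  16 + 31/498 = 7999/498
  1 + 498/7999 = 8497/7999
  9 + 7999/8497 = 84472/8497

84472/8497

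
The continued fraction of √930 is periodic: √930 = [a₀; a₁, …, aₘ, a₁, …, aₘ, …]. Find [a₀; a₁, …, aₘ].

[30; 2, 60]

a₀ = ⌊√930⌋ = 30.
With m₀=0, d₀=1 and mₖ₊₁ = dₖaₖ − mₖ, dₖ₊₁ = (n − mₖ₊₁²)/dₖ, aₖ₊₁ = ⌊(a₀+mₖ₊₁)/dₖ₊₁⌋:
  k=1: m=30, d=30, a=2
  k=2: m=30, d=1, a=60
d=1 and a=2a₀=60 at k=2, so the next step gives (m, d) = (30, 30) again — its k=1 value — and the period has length 2.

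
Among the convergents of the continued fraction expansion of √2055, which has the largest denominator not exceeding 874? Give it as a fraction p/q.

36991/816

√2055 = [45; 3, 90, …] (period length 2).
Convergents:
  p_0/q_0 = 45/1
  p_1/q_1 = 136/3
  p_2/q_2 = 12285/271
  p_3/q_3 = 36991/816
  p_4/q_4 = 3341475/73711
q_3 = 816 ≤ 874 < 73711 = q_4, so the answer is 36991/816.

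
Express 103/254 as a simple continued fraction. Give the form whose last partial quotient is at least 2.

103 = 0*254 + 103
254 = 2*103 + 48
103 = 2*48 + 7
48 = 6*7 + 6
7 = 1*6 + 1
6 = 6*1 + 0  (stop)
So 103/254 = [0; 2, 2, 6, 1, 6].

[0; 2, 2, 6, 1, 6]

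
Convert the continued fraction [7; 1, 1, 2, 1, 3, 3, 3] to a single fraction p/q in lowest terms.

Fold from the inside: start with 3/1.
  3 + 1/3 = 10/3
  3 + 3/10 = 33/10
  1 + 10/33 = 43/33
  2 + 33/43 = 119/43
  1 + 43/119 = 162/119
  1 + 119/162 = 281/162
  7 + 162/281 = 2129/281

2129/281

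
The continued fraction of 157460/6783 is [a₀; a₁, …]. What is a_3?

157460 = 23·6783 + 1451   →  a_0 = 23
6783 = 4·1451 + 979   →  a_1 = 4
1451 = 1·979 + 472   →  a_2 = 1
979 = 2·472 + 35   →  a_3 = 2

2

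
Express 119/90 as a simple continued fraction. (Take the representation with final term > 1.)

119 = 1·90 + 29
90 = 3·29 + 3
29 = 9·3 + 2
3 = 1·2 + 1
2 = 2·1 + 0  (stop)
So 119/90 = [1; 3, 9, 1, 2].

[1; 3, 9, 1, 2]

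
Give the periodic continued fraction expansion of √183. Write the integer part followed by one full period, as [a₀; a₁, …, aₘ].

a₀ = ⌊√183⌋ = 13.
With m₀=0, d₀=1 and mₖ₊₁ = dₖaₖ − mₖ, dₖ₊₁ = (n − mₖ₊₁²)/dₖ, aₖ₊₁ = ⌊(a₀+mₖ₊₁)/dₖ₊₁⌋:
  k=1: m=13, d=14, a=1
  k=2: m=1, d=13, a=1
  k=3: m=12, d=3, a=8
  k=4: m=12, d=13, a=1
  k=5: m=1, d=14, a=1
  k=6: m=13, d=1, a=26
d=1 and a=2a₀=26 at k=6, so the next step gives (m, d) = (13, 14) again — its k=1 value — and the period has length 6.

[13; 1, 1, 8, 1, 1, 26]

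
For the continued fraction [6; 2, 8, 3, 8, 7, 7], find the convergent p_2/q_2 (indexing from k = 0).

110/17

Using pₖ = aₖpₖ₋₁ + pₖ₋₂, qₖ = aₖqₖ₋₁ + qₖ₋₂ (with p₋₁=1, p₋₂=0, q₋₁=0, q₋₂=1):
  k=0: a=6, p=6, q=1
  k=1: a=2, p=13, q=2
  k=2: a=8, p=110, q=17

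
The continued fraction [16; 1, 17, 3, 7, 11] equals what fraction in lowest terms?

76051/4488

Fold from the inside: start with 11/1.
  7 + 1/11 = 78/11
  3 + 11/78 = 245/78
  17 + 78/245 = 4243/245
  1 + 245/4243 = 4488/4243
  16 + 4243/4488 = 76051/4488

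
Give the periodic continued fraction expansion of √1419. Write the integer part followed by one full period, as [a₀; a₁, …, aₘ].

a₀ = ⌊√1419⌋ = 37.
With m₀=0, d₀=1 and mₖ₊₁ = dₖaₖ − mₖ, dₖ₊₁ = (n − mₖ₊₁²)/dₖ, aₖ₊₁ = ⌊(a₀+mₖ₊₁)/dₖ₊₁⌋:
  k=1: m=37, d=50, a=1
  k=2: m=13, d=25, a=2
  k=3: m=37, d=2, a=37
  k=4: m=37, d=25, a=2
  k=5: m=13, d=50, a=1
  k=6: m=37, d=1, a=74
d=1 and a=2a₀=74 at k=6, so the next step gives (m, d) = (37, 50) again — its k=1 value — and the period has length 6.

[37; 1, 2, 37, 2, 1, 74]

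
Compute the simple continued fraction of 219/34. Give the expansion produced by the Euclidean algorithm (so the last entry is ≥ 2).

[6; 2, 3, 1, 3]

219 = 6×34 + 15
34 = 2×15 + 4
15 = 3×4 + 3
4 = 1×3 + 1
3 = 3×1 + 0  (stop)
So 219/34 = [6; 2, 3, 1, 3].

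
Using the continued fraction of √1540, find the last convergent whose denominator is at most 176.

√1540 = [39; 4, 8, 2, 8, 4, 78, …] (period length 6).
Convergents:
  p_0/q_0 = 39/1
  p_1/q_1 = 157/4
  p_2/q_2 = 1295/33
  p_3/q_3 = 2747/70
  p_4/q_4 = 23271/593
q_3 = 70 ≤ 176 < 593 = q_4, so the answer is 2747/70.

2747/70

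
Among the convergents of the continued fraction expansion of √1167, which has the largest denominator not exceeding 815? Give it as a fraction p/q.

11854/347

√1167 = [34; 6, 5, 11, 5, 6, 68, …] (period length 6).
Convergents:
  p_0/q_0 = 34/1
  p_1/q_1 = 205/6
  p_2/q_2 = 1059/31
  p_3/q_3 = 11854/347
  p_4/q_4 = 60329/1766
q_3 = 347 ≤ 815 < 1766 = q_4, so the answer is 11854/347.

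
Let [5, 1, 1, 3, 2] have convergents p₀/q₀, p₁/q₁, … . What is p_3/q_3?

39/7

Using pₖ = aₖpₖ₋₁ + pₖ₋₂, qₖ = aₖqₖ₋₁ + qₖ₋₂ (with p₋₁=1, p₋₂=0, q₋₁=0, q₋₂=1):
  k=0: a=5, p=5, q=1
  k=1: a=1, p=6, q=1
  k=2: a=1, p=11, q=2
  k=3: a=3, p=39, q=7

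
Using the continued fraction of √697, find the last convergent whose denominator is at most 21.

√697 = [26; 2, 2, 52, …] (period length 3).
Convergents:
  p_0/q_0 = 26/1
  p_1/q_1 = 53/2
  p_2/q_2 = 132/5
  p_3/q_3 = 6917/262
q_2 = 5 ≤ 21 < 262 = q_3, so the answer is 132/5.

132/5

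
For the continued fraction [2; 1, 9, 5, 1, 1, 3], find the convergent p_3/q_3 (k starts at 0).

148/51

Using pₖ = aₖpₖ₋₁ + pₖ₋₂, qₖ = aₖqₖ₋₁ + qₖ₋₂ (with p₋₁=1, p₋₂=0, q₋₁=0, q₋₂=1):
  k=0: a=2, p=2, q=1
  k=1: a=1, p=3, q=1
  k=2: a=9, p=29, q=10
  k=3: a=5, p=148, q=51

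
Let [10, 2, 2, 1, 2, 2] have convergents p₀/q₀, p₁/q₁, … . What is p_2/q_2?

52/5

Using pₖ = aₖpₖ₋₁ + pₖ₋₂, qₖ = aₖqₖ₋₁ + qₖ₋₂ (with p₋₁=1, p₋₂=0, q₋₁=0, q₋₂=1):
  k=0: a=10, p=10, q=1
  k=1: a=2, p=21, q=2
  k=2: a=2, p=52, q=5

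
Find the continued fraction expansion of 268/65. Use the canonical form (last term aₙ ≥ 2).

268 = 4·65 + 8
65 = 8·8 + 1
8 = 8·1 + 0  (stop)
So 268/65 = [4; 8, 8].

[4; 8, 8]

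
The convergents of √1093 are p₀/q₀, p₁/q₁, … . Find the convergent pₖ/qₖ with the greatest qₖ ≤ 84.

1091/33

√1093 = [33; 16, 1, 1, 16, 66, …] (period length 5).
Convergents:
  p_0/q_0 = 33/1
  p_1/q_1 = 529/16
  p_2/q_2 = 562/17
  p_3/q_3 = 1091/33
  p_4/q_4 = 18018/545
q_3 = 33 ≤ 84 < 545 = q_4, so the answer is 1091/33.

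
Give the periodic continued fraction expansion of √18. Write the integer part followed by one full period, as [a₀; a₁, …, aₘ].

[4; 4, 8]

a₀ = ⌊√18⌋ = 4.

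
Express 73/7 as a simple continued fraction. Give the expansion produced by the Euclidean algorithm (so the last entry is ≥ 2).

73 = 10*7 + 3
7 = 2*3 + 1
3 = 3*1 + 0  (stop)
So 73/7 = [10; 2, 3].

[10; 2, 3]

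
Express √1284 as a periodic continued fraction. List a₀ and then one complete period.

a₀ = ⌊√1284⌋ = 35.
With m₀=0, d₀=1 and mₖ₊₁ = dₖaₖ − mₖ, dₖ₊₁ = (n − mₖ₊₁²)/dₖ, aₖ₊₁ = ⌊(a₀+mₖ₊₁)/dₖ₊₁⌋:
  k=1: m=35, d=59, a=1
  k=2: m=24, d=12, a=4
  k=3: m=24, d=59, a=1
  k=4: m=35, d=1, a=70
d=1 and a=2a₀=70 at k=4, so the next step gives (m, d) = (35, 59) again — its k=1 value — and the period has length 4.

[35; 1, 4, 1, 70]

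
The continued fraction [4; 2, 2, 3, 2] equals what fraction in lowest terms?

172/39

Fold from the inside: start with 2/1.
  3 + 1/2 = 7/2
  2 + 2/7 = 16/7
  2 + 7/16 = 39/16
  4 + 16/39 = 172/39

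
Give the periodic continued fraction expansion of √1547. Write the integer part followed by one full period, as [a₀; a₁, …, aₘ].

[39; 3, 78]

a₀ = ⌊√1547⌋ = 39.
With m₀=0, d₀=1 and mₖ₊₁ = dₖaₖ − mₖ, dₖ₊₁ = (n − mₖ₊₁²)/dₖ, aₖ₊₁ = ⌊(a₀+mₖ₊₁)/dₖ₊₁⌋:
  k=1: m=39, d=26, a=3
  k=2: m=39, d=1, a=78
d=1 and a=2a₀=78 at k=2, so the next step gives (m, d) = (39, 26) again — its k=1 value — and the period has length 2.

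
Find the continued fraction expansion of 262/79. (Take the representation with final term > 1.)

262 = 3*79 + 25
79 = 3*25 + 4
25 = 6*4 + 1
4 = 4*1 + 0  (stop)
So 262/79 = [3; 3, 6, 4].

[3; 3, 6, 4]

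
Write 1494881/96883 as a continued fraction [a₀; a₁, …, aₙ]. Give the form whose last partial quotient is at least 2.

[15; 2, 3, 16, 1, 19, 13, 3]

1494881 = 15·96883 + 41636
96883 = 2·41636 + 13611
41636 = 3·13611 + 803
13611 = 16·803 + 763
803 = 1·763 + 40
763 = 19·40 + 3
40 = 13·3 + 1
3 = 3·1 + 0  (stop)
So 1494881/96883 = [15; 2, 3, 16, 1, 19, 13, 3].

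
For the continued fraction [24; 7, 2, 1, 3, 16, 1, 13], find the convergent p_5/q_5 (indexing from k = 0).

31811/1318

Using pₖ = aₖpₖ₋₁ + pₖ₋₂, qₖ = aₖqₖ₋₁ + qₖ₋₂ (with p₋₁=1, p₋₂=0, q₋₁=0, q₋₂=1):
  k=0: a=24, p=24, q=1
  k=1: a=7, p=169, q=7
  k=2: a=2, p=362, q=15
  k=3: a=1, p=531, q=22
  k=4: a=3, p=1955, q=81
  k=5: a=16, p=31811, q=1318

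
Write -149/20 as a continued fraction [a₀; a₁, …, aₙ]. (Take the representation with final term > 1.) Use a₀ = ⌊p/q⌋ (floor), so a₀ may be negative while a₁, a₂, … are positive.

[-8; 1, 1, 4, 2]

-149 = -8*20 + 11
20 = 1*11 + 9
11 = 1*9 + 2
9 = 4*2 + 1
2 = 2*1 + 0  (stop)
So -149/20 = [-8; 1, 1, 4, 2].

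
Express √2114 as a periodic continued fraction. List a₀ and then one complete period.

[45; 1, 44, 1, 90]

a₀ = ⌊√2114⌋ = 45.
With m₀=0, d₀=1 and mₖ₊₁ = dₖaₖ − mₖ, dₖ₊₁ = (n − mₖ₊₁²)/dₖ, aₖ₊₁ = ⌊(a₀+mₖ₊₁)/dₖ₊₁⌋:
  k=1: m=45, d=89, a=1
  k=2: m=44, d=2, a=44
  k=3: m=44, d=89, a=1
  k=4: m=45, d=1, a=90
d=1 and a=2a₀=90 at k=4, so the next step gives (m, d) = (45, 89) again — its k=1 value — and the period has length 4.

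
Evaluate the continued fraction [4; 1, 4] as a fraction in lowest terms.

24/5

Fold from the inside: start with 4/1.
  1 + 1/4 = 5/4
  4 + 4/5 = 24/5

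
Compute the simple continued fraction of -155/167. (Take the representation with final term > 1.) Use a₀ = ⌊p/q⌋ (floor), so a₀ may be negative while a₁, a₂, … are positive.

[-1; 13, 1, 11]

-155 = -1×167 + 12
167 = 13×12 + 11
12 = 1×11 + 1
11 = 11×1 + 0  (stop)
So -155/167 = [-1; 13, 1, 11].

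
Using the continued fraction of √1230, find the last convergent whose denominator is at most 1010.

√1230 = [35; 14, 70, …] (period length 2).
Convergents:
  p_0/q_0 = 35/1
  p_1/q_1 = 491/14
  p_2/q_2 = 34405/981
  p_3/q_3 = 482161/13748
q_2 = 981 ≤ 1010 < 13748 = q_3, so the answer is 34405/981.

34405/981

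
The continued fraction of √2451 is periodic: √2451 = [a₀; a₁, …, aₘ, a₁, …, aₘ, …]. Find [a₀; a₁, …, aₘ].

a₀ = ⌊√2451⌋ = 49.
With m₀=0, d₀=1 and mₖ₊₁ = dₖaₖ − mₖ, dₖ₊₁ = (n − mₖ₊₁²)/dₖ, aₖ₊₁ = ⌊(a₀+mₖ₊₁)/dₖ₊₁⌋:
  k=1: m=49, d=50, a=1
  k=2: m=1, d=49, a=1
  k=3: m=48, d=3, a=32
  k=4: m=48, d=49, a=1
  k=5: m=1, d=50, a=1
  k=6: m=49, d=1, a=98
d=1 and a=2a₀=98 at k=6, so the next step gives (m, d) = (49, 50) again — its k=1 value — and the period has length 6.

[49; 1, 1, 32, 1, 1, 98]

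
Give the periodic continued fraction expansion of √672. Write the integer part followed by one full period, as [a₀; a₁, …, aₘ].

a₀ = ⌊√672⌋ = 25.

[25; 1, 11, 1, 50]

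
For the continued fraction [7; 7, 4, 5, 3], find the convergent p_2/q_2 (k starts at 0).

207/29

Using pₖ = aₖpₖ₋₁ + pₖ₋₂, qₖ = aₖqₖ₋₁ + qₖ₋₂ (with p₋₁=1, p₋₂=0, q₋₁=0, q₋₂=1):
  k=0: a=7, p=7, q=1
  k=1: a=7, p=50, q=7
  k=2: a=4, p=207, q=29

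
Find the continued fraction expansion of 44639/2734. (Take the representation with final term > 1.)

44639 = 16×2734 + 895
2734 = 3×895 + 49
895 = 18×49 + 13
49 = 3×13 + 10
13 = 1×10 + 3
10 = 3×3 + 1
3 = 3×1 + 0  (stop)
So 44639/2734 = [16; 3, 18, 3, 1, 3, 3].

[16; 3, 18, 3, 1, 3, 3]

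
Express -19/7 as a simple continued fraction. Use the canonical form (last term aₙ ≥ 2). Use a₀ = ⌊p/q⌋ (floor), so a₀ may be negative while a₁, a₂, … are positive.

-19 = -3*7 + 2
7 = 3*2 + 1
2 = 2*1 + 0  (stop)
So -19/7 = [-3; 3, 2].

[-3; 3, 2]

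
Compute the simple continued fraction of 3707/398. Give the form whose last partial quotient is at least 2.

3707 = 9·398 + 125
398 = 3·125 + 23
125 = 5·23 + 10
23 = 2·10 + 3
10 = 3·3 + 1
3 = 3·1 + 0  (stop)
So 3707/398 = [9; 3, 5, 2, 3, 3].

[9; 3, 5, 2, 3, 3]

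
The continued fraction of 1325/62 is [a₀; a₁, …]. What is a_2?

1

1325 = 21·62 + 23   →  a_0 = 21
62 = 2·23 + 16   →  a_1 = 2
23 = 1·16 + 7   →  a_2 = 1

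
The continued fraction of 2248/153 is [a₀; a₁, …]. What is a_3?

3

2248 = 14·153 + 106   →  a_0 = 14
153 = 1·106 + 47   →  a_1 = 1
106 = 2·47 + 12   →  a_2 = 2
47 = 3·12 + 11   →  a_3 = 3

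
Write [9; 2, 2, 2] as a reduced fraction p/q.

Using pₖ = aₖpₖ₋₁ + pₖ₋₂ and qₖ = aₖqₖ₋₁ + qₖ₋₂:
  k=0: a=9, p=9, q=1
  k=1: a=2, p=19, q=2
  k=2: a=2, p=47, q=5
  k=3: a=2, p=113, q=12

113/12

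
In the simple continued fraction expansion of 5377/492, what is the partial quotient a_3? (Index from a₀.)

17

5377 = 10·492 + 457   →  a_0 = 10
492 = 1·457 + 35   →  a_1 = 1
457 = 13·35 + 2   →  a_2 = 13
35 = 17·2 + 1   →  a_3 = 17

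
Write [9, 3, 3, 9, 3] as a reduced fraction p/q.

Fold from the inside: start with 3/1.
  9 + 1/3 = 28/3
  3 + 3/28 = 87/28
  3 + 28/87 = 289/87
  9 + 87/289 = 2688/289

2688/289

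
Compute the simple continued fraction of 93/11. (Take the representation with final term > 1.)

[8; 2, 5]

93 = 8*11 + 5
11 = 2*5 + 1
5 = 5*1 + 0  (stop)
So 93/11 = [8; 2, 5].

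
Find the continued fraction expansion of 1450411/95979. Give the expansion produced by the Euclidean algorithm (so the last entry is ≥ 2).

1450411 = 15·95979 + 10726
95979 = 8·10726 + 10171
10726 = 1·10171 + 555
10171 = 18·555 + 181
555 = 3·181 + 12
181 = 15·12 + 1
12 = 12·1 + 0  (stop)
So 1450411/95979 = [15; 8, 1, 18, 3, 15, 12].

[15; 8, 1, 18, 3, 15, 12]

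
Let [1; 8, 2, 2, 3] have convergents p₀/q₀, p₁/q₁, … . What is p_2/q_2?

Using pₖ = aₖpₖ₋₁ + pₖ₋₂, qₖ = aₖqₖ₋₁ + qₖ₋₂ (with p₋₁=1, p₋₂=0, q₋₁=0, q₋₂=1):
  k=0: a=1, p=1, q=1
  k=1: a=8, p=9, q=8
  k=2: a=2, p=19, q=17

19/17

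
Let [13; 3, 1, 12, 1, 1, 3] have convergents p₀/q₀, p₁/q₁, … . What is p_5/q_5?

Using pₖ = aₖpₖ₋₁ + pₖ₋₂, qₖ = aₖqₖ₋₁ + qₖ₋₂ (with p₋₁=1, p₋₂=0, q₋₁=0, q₋₂=1):
  k=0: a=13, p=13, q=1
  k=1: a=3, p=40, q=3
  k=2: a=1, p=53, q=4
  k=3: a=12, p=676, q=51
  k=4: a=1, p=729, q=55
  k=5: a=1, p=1405, q=106

1405/106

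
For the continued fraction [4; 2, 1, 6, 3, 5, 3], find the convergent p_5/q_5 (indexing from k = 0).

1457/335

Using pₖ = aₖpₖ₋₁ + pₖ₋₂, qₖ = aₖqₖ₋₁ + qₖ₋₂ (with p₋₁=1, p₋₂=0, q₋₁=0, q₋₂=1):
  k=0: a=4, p=4, q=1
  k=1: a=2, p=9, q=2
  k=2: a=1, p=13, q=3
  k=3: a=6, p=87, q=20
  k=4: a=3, p=274, q=63
  k=5: a=5, p=1457, q=335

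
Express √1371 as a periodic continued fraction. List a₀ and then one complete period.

[37; 37, 74]

a₀ = ⌊√1371⌋ = 37.
With m₀=0, d₀=1 and mₖ₊₁ = dₖaₖ − mₖ, dₖ₊₁ = (n − mₖ₊₁²)/dₖ, aₖ₊₁ = ⌊(a₀+mₖ₊₁)/dₖ₊₁⌋:
  k=1: m=37, d=2, a=37
  k=2: m=37, d=1, a=74
d=1 and a=2a₀=74 at k=2, so the next step gives (m, d) = (37, 2) again — its k=1 value — and the period has length 2.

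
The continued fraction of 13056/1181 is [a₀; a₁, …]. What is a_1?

18

13056 = 11·1181 + 65   →  a_0 = 11
1181 = 18·65 + 11   →  a_1 = 18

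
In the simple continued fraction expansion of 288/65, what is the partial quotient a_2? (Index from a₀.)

3

288 = 4·65 + 28   →  a_0 = 4
65 = 2·28 + 9   →  a_1 = 2
28 = 3·9 + 1   →  a_2 = 3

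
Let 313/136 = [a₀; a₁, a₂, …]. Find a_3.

313 = 2·136 + 41   →  a_0 = 2
136 = 3·41 + 13   →  a_1 = 3
41 = 3·13 + 2   →  a_2 = 3
13 = 6·2 + 1   →  a_3 = 6

6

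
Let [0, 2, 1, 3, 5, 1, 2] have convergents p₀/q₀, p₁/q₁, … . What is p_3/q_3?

Using pₖ = aₖpₖ₋₁ + pₖ₋₂, qₖ = aₖqₖ₋₁ + qₖ₋₂ (with p₋₁=1, p₋₂=0, q₋₁=0, q₋₂=1):
  k=0: a=0, p=0, q=1
  k=1: a=2, p=1, q=2
  k=2: a=1, p=1, q=3
  k=3: a=3, p=4, q=11

4/11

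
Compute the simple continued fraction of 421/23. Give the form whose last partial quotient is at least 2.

[18; 3, 3, 2]

421 = 18*23 + 7
23 = 3*7 + 2
7 = 3*2 + 1
2 = 2*1 + 0  (stop)
So 421/23 = [18; 3, 3, 2].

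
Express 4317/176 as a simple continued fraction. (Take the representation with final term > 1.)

4317 = 24×176 + 93
176 = 1×93 + 83
93 = 1×83 + 10
83 = 8×10 + 3
10 = 3×3 + 1
3 = 3×1 + 0  (stop)
So 4317/176 = [24; 1, 1, 8, 3, 3].

[24; 1, 1, 8, 3, 3]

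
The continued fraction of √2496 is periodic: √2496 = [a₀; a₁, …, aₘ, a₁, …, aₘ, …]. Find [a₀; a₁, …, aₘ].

[49; 1, 23, 1, 98]

a₀ = ⌊√2496⌋ = 49.
With m₀=0, d₀=1 and mₖ₊₁ = dₖaₖ − mₖ, dₖ₊₁ = (n − mₖ₊₁²)/dₖ, aₖ₊₁ = ⌊(a₀+mₖ₊₁)/dₖ₊₁⌋:
  k=1: m=49, d=95, a=1
  k=2: m=46, d=4, a=23
  k=3: m=46, d=95, a=1
  k=4: m=49, d=1, a=98
d=1 and a=2a₀=98 at k=4, so the next step gives (m, d) = (49, 95) again — its k=1 value — and the period has length 4.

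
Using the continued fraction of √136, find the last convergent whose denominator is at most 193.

1621/139

√136 = [11; 1, 1, 1, 22, …] (period length 4).
Convergents:
  p_0/q_0 = 11/1
  p_1/q_1 = 12/1
  p_2/q_2 = 23/2
  p_3/q_3 = 35/3
  p_4/q_4 = 793/68
  p_5/q_5 = 828/71
  p_6/q_6 = 1621/139
  p_7/q_7 = 2449/210
q_6 = 139 ≤ 193 < 210 = q_7, so the answer is 1621/139.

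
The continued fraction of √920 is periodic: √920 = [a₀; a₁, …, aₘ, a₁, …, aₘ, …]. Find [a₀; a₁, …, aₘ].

a₀ = ⌊√920⌋ = 30.
With m₀=0, d₀=1 and mₖ₊₁ = dₖaₖ − mₖ, dₖ₊₁ = (n − mₖ₊₁²)/dₖ, aₖ₊₁ = ⌊(a₀+mₖ₊₁)/dₖ₊₁⌋:
  k=1: m=30, d=20, a=3
  k=2: m=30, d=1, a=60
d=1 and a=2a₀=60 at k=2, so the next step gives (m, d) = (30, 20) again — its k=1 value — and the period has length 2.

[30; 3, 60]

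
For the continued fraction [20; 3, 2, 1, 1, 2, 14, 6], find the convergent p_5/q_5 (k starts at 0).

893/44

Using pₖ = aₖpₖ₋₁ + pₖ₋₂, qₖ = aₖqₖ₋₁ + qₖ₋₂ (with p₋₁=1, p₋₂=0, q₋₁=0, q₋₂=1):
  k=0: a=20, p=20, q=1
  k=1: a=3, p=61, q=3
  k=2: a=2, p=142, q=7
  k=3: a=1, p=203, q=10
  k=4: a=1, p=345, q=17
  k=5: a=2, p=893, q=44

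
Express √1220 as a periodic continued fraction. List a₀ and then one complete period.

[34; 1, 12, 1, 68]

a₀ = ⌊√1220⌋ = 34.
With m₀=0, d₀=1 and mₖ₊₁ = dₖaₖ − mₖ, dₖ₊₁ = (n − mₖ₊₁²)/dₖ, aₖ₊₁ = ⌊(a₀+mₖ₊₁)/dₖ₊₁⌋:
  k=1: m=34, d=64, a=1
  k=2: m=30, d=5, a=12
  k=3: m=30, d=64, a=1
  k=4: m=34, d=1, a=68
d=1 and a=2a₀=68 at k=4, so the next step gives (m, d) = (34, 64) again — its k=1 value — and the period has length 4.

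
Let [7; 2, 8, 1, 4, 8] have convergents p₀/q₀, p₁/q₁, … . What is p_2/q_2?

Using pₖ = aₖpₖ₋₁ + pₖ₋₂, qₖ = aₖqₖ₋₁ + qₖ₋₂ (with p₋₁=1, p₋₂=0, q₋₁=0, q₋₂=1):
  k=0: a=7, p=7, q=1
  k=1: a=2, p=15, q=2
  k=2: a=8, p=127, q=17

127/17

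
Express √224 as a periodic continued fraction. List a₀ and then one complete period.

a₀ = ⌊√224⌋ = 14.
With m₀=0, d₀=1 and mₖ₊₁ = dₖaₖ − mₖ, dₖ₊₁ = (n − mₖ₊₁²)/dₖ, aₖ₊₁ = ⌊(a₀+mₖ₊₁)/dₖ₊₁⌋:
  k=1: m=14, d=28, a=1
  k=2: m=14, d=1, a=28
d=1 and a=2a₀=28 at k=2, so the next step gives (m, d) = (14, 28) again — its k=1 value — and the period has length 2.

[14; 1, 28]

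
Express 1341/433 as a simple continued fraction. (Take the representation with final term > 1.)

1341 = 3×433 + 42
433 = 10×42 + 13
42 = 3×13 + 3
13 = 4×3 + 1
3 = 3×1 + 0  (stop)
So 1341/433 = [3; 10, 3, 4, 3].

[3; 10, 3, 4, 3]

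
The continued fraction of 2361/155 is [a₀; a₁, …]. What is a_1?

2361 = 15·155 + 36   →  a_0 = 15
155 = 4·36 + 11   →  a_1 = 4

4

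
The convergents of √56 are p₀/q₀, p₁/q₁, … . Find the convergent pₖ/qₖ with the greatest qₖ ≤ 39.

217/29

√56 = [7; 2, 14, …] (period length 2).
Convergents:
  p_0/q_0 = 7/1
  p_1/q_1 = 15/2
  p_2/q_2 = 217/29
  p_3/q_3 = 449/60
q_2 = 29 ≤ 39 < 60 = q_3, so the answer is 217/29.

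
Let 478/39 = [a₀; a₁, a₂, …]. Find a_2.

478 = 12·39 + 10   →  a_0 = 12
39 = 3·10 + 9   →  a_1 = 3
10 = 1·9 + 1   →  a_2 = 1

1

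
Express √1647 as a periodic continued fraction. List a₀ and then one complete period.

[40; 1, 1, 2, 1, 1, 80]

a₀ = ⌊√1647⌋ = 40.
With m₀=0, d₀=1 and mₖ₊₁ = dₖaₖ − mₖ, dₖ₊₁ = (n − mₖ₊₁²)/dₖ, aₖ₊₁ = ⌊(a₀+mₖ₊₁)/dₖ₊₁⌋:
  k=1: m=40, d=47, a=1
  k=2: m=7, d=34, a=1
  k=3: m=27, d=27, a=2
  k=4: m=27, d=34, a=1
  k=5: m=7, d=47, a=1
  k=6: m=40, d=1, a=80
d=1 and a=2a₀=80 at k=6, so the next step gives (m, d) = (40, 47) again — its k=1 value — and the period has length 6.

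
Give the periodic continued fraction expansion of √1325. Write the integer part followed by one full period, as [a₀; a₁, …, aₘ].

[36; 2, 2, 72]

a₀ = ⌊√1325⌋ = 36.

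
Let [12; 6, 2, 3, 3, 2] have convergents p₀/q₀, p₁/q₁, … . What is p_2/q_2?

Using pₖ = aₖpₖ₋₁ + pₖ₋₂, qₖ = aₖqₖ₋₁ + qₖ₋₂ (with p₋₁=1, p₋₂=0, q₋₁=0, q₋₂=1):
  k=0: a=12, p=12, q=1
  k=1: a=6, p=73, q=6
  k=2: a=2, p=158, q=13

158/13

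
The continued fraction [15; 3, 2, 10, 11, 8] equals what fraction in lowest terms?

Using pₖ = aₖpₖ₋₁ + pₖ₋₂ and qₖ = aₖqₖ₋₁ + qₖ₋₂:
  k=0: a=15, p=15, q=1
  k=1: a=3, p=46, q=3
  k=2: a=2, p=107, q=7
  k=3: a=10, p=1116, q=73
  k=4: a=11, p=12383, q=810
  k=5: a=8, p=100180, q=6553

100180/6553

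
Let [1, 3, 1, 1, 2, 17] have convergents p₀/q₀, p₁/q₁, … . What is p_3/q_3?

Using pₖ = aₖpₖ₋₁ + pₖ₋₂, qₖ = aₖqₖ₋₁ + qₖ₋₂ (with p₋₁=1, p₋₂=0, q₋₁=0, q₋₂=1):
  k=0: a=1, p=1, q=1
  k=1: a=3, p=4, q=3
  k=2: a=1, p=5, q=4
  k=3: a=1, p=9, q=7

9/7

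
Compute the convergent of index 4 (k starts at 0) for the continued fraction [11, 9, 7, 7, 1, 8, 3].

Using pₖ = aₖpₖ₋₁ + pₖ₋₂, qₖ = aₖqₖ₋₁ + qₖ₋₂ (with p₋₁=1, p₋₂=0, q₋₁=0, q₋₂=1):
  k=0: a=11, p=11, q=1
  k=1: a=9, p=100, q=9
  k=2: a=7, p=711, q=64
  k=3: a=7, p=5077, q=457
  k=4: a=1, p=5788, q=521

5788/521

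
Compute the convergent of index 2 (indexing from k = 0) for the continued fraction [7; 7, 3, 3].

Using pₖ = aₖpₖ₋₁ + pₖ₋₂, qₖ = aₖqₖ₋₁ + qₖ₋₂ (with p₋₁=1, p₋₂=0, q₋₁=0, q₋₂=1):
  k=0: a=7, p=7, q=1
  k=1: a=7, p=50, q=7
  k=2: a=3, p=157, q=22

157/22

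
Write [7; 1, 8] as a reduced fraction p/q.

71/9

Fold from the inside: start with 8/1.
  1 + 1/8 = 9/8
  7 + 8/9 = 71/9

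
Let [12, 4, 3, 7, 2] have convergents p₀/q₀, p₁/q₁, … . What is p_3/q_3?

Using pₖ = aₖpₖ₋₁ + pₖ₋₂, qₖ = aₖqₖ₋₁ + qₖ₋₂ (with p₋₁=1, p₋₂=0, q₋₁=0, q₋₂=1):
  k=0: a=12, p=12, q=1
  k=1: a=4, p=49, q=4
  k=2: a=3, p=159, q=13
  k=3: a=7, p=1162, q=95

1162/95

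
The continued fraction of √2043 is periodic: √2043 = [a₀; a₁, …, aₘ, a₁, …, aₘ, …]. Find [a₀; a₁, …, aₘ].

[45; 5, 90]

a₀ = ⌊√2043⌋ = 45.
With m₀=0, d₀=1 and mₖ₊₁ = dₖaₖ − mₖ, dₖ₊₁ = (n − mₖ₊₁²)/dₖ, aₖ₊₁ = ⌊(a₀+mₖ₊₁)/dₖ₊₁⌋:
  k=1: m=45, d=18, a=5
  k=2: m=45, d=1, a=90
d=1 and a=2a₀=90 at k=2, so the next step gives (m, d) = (45, 18) again — its k=1 value — and the period has length 2.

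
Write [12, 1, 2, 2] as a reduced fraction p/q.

89/7

Fold from the inside: start with 2/1.
  2 + 1/2 = 5/2
  1 + 2/5 = 7/5
  12 + 5/7 = 89/7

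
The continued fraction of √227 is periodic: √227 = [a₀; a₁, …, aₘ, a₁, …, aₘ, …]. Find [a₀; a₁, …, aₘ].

[15; 15, 30]

a₀ = ⌊√227⌋ = 15.
With m₀=0, d₀=1 and mₖ₊₁ = dₖaₖ − mₖ, dₖ₊₁ = (n − mₖ₊₁²)/dₖ, aₖ₊₁ = ⌊(a₀+mₖ₊₁)/dₖ₊₁⌋:
  k=1: m=15, d=2, a=15
  k=2: m=15, d=1, a=30
d=1 and a=2a₀=30 at k=2, so the next step gives (m, d) = (15, 2) again — its k=1 value — and the period has length 2.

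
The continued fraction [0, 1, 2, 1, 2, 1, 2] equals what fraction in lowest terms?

30/41

Using pₖ = aₖpₖ₋₁ + pₖ₋₂ and qₖ = aₖqₖ₋₁ + qₖ₋₂:
  k=0: a=0, p=0, q=1
  k=1: a=1, p=1, q=1
  k=2: a=2, p=2, q=3
  k=3: a=1, p=3, q=4
  k=4: a=2, p=8, q=11
  k=5: a=1, p=11, q=15
  k=6: a=2, p=30, q=41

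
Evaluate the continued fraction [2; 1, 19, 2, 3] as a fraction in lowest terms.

422/143

Fold from the inside: start with 3/1.
  2 + 1/3 = 7/3
  19 + 3/7 = 136/7
  1 + 7/136 = 143/136
  2 + 136/143 = 422/143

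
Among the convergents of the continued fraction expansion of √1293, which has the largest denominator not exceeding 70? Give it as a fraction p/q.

√1293 = [35; 1, 22, 1, 70, …] (period length 4).
Convergents:
  p_0/q_0 = 35/1
  p_1/q_1 = 36/1
  p_2/q_2 = 827/23
  p_3/q_3 = 863/24
  p_4/q_4 = 61237/1703
q_3 = 24 ≤ 70 < 1703 = q_4, so the answer is 863/24.

863/24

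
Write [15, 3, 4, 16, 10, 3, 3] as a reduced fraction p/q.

334680/21863

Using pₖ = aₖpₖ₋₁ + pₖ₋₂ and qₖ = aₖqₖ₋₁ + qₖ₋₂:
  k=0: a=15, p=15, q=1
  k=1: a=3, p=46, q=3
  k=2: a=4, p=199, q=13
  k=3: a=16, p=3230, q=211
  k=4: a=10, p=32499, q=2123
  k=5: a=3, p=100727, q=6580
  k=6: a=3, p=334680, q=21863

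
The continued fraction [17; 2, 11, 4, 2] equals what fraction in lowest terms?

Using pₖ = aₖpₖ₋₁ + pₖ₋₂ and qₖ = aₖqₖ₋₁ + qₖ₋₂:
  k=0: a=17, p=17, q=1
  k=1: a=2, p=35, q=2
  k=2: a=11, p=402, q=23
  k=3: a=4, p=1643, q=94
  k=4: a=2, p=3688, q=211

3688/211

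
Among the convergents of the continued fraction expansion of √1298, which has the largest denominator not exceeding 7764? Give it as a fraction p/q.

93420/2593

√1298 = [36; 36, 72, …] (period length 2).
Convergents:
  p_0/q_0 = 36/1
  p_1/q_1 = 1297/36
  p_2/q_2 = 93420/2593
  p_3/q_3 = 3364417/93384
q_2 = 2593 ≤ 7764 < 93384 = q_3, so the answer is 93420/2593.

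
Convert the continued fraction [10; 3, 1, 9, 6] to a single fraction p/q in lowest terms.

2441/238

Using pₖ = aₖpₖ₋₁ + pₖ₋₂ and qₖ = aₖqₖ₋₁ + qₖ₋₂:
  k=0: a=10, p=10, q=1
  k=1: a=3, p=31, q=3
  k=2: a=1, p=41, q=4
  k=3: a=9, p=400, q=39
  k=4: a=6, p=2441, q=238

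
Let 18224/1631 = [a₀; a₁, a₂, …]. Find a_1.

18224 = 11·1631 + 283   →  a_0 = 11
1631 = 5·283 + 216   →  a_1 = 5

5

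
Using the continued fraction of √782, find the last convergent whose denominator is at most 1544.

√782 = [27; 1, 26, 1, 54, …] (period length 4).
Convergents:
  p_0/q_0 = 27/1
  p_1/q_1 = 28/1
  p_2/q_2 = 755/27
  p_3/q_3 = 783/28
  p_4/q_4 = 43037/1539
  p_5/q_5 = 43820/1567
q_4 = 1539 ≤ 1544 < 1567 = q_5, so the answer is 43037/1539.

43037/1539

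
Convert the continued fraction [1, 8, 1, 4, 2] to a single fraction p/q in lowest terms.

108/97

Fold from the inside: start with 2/1.
  4 + 1/2 = 9/2
  1 + 2/9 = 11/9
  8 + 9/11 = 97/11
  1 + 11/97 = 108/97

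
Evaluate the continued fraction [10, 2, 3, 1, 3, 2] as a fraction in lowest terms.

804/77

Fold from the inside: start with 2/1.
  3 + 1/2 = 7/2
  1 + 2/7 = 9/7
  3 + 7/9 = 34/9
  2 + 9/34 = 77/34
  10 + 34/77 = 804/77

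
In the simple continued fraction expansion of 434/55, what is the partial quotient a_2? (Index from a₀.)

434 = 7·55 + 49   →  a_0 = 7
55 = 1·49 + 6   →  a_1 = 1
49 = 8·6 + 1   →  a_2 = 8

8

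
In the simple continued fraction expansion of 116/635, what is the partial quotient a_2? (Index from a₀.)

116 = 0·635 + 116   →  a_0 = 0
635 = 5·116 + 55   →  a_1 = 5
116 = 2·55 + 6   →  a_2 = 2

2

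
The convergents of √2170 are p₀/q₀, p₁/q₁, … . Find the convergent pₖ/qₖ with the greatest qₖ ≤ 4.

√2170 = [46; 1, 1, 2, 1, 1, 92, …] (period length 6).
Convergents:
  p_0/q_0 = 46/1
  p_1/q_1 = 47/1
  p_2/q_2 = 93/2
  p_3/q_3 = 233/5
q_2 = 2 ≤ 4 < 5 = q_3, so the answer is 93/2.

93/2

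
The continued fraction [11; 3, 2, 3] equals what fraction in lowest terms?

Using pₖ = aₖpₖ₋₁ + pₖ₋₂ and qₖ = aₖqₖ₋₁ + qₖ₋₂:
  k=0: a=11, p=11, q=1
  k=1: a=3, p=34, q=3
  k=2: a=2, p=79, q=7
  k=3: a=3, p=271, q=24

271/24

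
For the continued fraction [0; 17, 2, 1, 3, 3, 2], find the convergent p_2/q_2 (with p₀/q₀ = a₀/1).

2/35

Using pₖ = aₖpₖ₋₁ + pₖ₋₂, qₖ = aₖqₖ₋₁ + qₖ₋₂ (with p₋₁=1, p₋₂=0, q₋₁=0, q₋₂=1):
  k=0: a=0, p=0, q=1
  k=1: a=17, p=1, q=17
  k=2: a=2, p=2, q=35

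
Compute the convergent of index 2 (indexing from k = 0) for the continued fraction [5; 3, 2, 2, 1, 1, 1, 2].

Using pₖ = aₖpₖ₋₁ + pₖ₋₂, qₖ = aₖqₖ₋₁ + qₖ₋₂ (with p₋₁=1, p₋₂=0, q₋₁=0, q₋₂=1):
  k=0: a=5, p=5, q=1
  k=1: a=3, p=16, q=3
  k=2: a=2, p=37, q=7

37/7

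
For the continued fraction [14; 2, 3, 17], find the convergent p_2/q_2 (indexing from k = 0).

101/7

Using pₖ = aₖpₖ₋₁ + pₖ₋₂, qₖ = aₖqₖ₋₁ + qₖ₋₂ (with p₋₁=1, p₋₂=0, q₋₁=0, q₋₂=1):
  k=0: a=14, p=14, q=1
  k=1: a=2, p=29, q=2
  k=2: a=3, p=101, q=7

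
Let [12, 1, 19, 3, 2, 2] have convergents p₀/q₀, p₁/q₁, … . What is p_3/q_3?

Using pₖ = aₖpₖ₋₁ + pₖ₋₂, qₖ = aₖqₖ₋₁ + qₖ₋₂ (with p₋₁=1, p₋₂=0, q₋₁=0, q₋₂=1):
  k=0: a=12, p=12, q=1
  k=1: a=1, p=13, q=1
  k=2: a=19, p=259, q=20
  k=3: a=3, p=790, q=61

790/61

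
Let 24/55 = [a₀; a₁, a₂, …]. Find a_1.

2

24 = 0·55 + 24   →  a_0 = 0
55 = 2·24 + 7   →  a_1 = 2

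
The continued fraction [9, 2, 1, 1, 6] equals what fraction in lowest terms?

Using pₖ = aₖpₖ₋₁ + pₖ₋₂ and qₖ = aₖqₖ₋₁ + qₖ₋₂:
  k=0: a=9, p=9, q=1
  k=1: a=2, p=19, q=2
  k=2: a=1, p=28, q=3
  k=3: a=1, p=47, q=5
  k=4: a=6, p=310, q=33

310/33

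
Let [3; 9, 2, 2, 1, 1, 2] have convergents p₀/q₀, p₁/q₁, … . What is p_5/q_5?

Using pₖ = aₖpₖ₋₁ + pₖ₋₂, qₖ = aₖqₖ₋₁ + qₖ₋₂ (with p₋₁=1, p₋₂=0, q₋₁=0, q₋₂=1):
  k=0: a=3, p=3, q=1
  k=1: a=9, p=28, q=9
  k=2: a=2, p=59, q=19
  k=3: a=2, p=146, q=47
  k=4: a=1, p=205, q=66
  k=5: a=1, p=351, q=113

351/113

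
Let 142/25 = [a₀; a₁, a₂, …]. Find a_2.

142 = 5·25 + 17   →  a_0 = 5
25 = 1·17 + 8   →  a_1 = 1
17 = 2·8 + 1   →  a_2 = 2

2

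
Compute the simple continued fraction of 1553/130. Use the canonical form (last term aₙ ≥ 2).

1553 = 11*130 + 123
130 = 1*123 + 7
123 = 17*7 + 4
7 = 1*4 + 3
4 = 1*3 + 1
3 = 3*1 + 0  (stop)
So 1553/130 = [11; 1, 17, 1, 1, 3].

[11; 1, 17, 1, 1, 3]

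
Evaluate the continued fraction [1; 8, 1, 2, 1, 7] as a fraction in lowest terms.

Using pₖ = aₖpₖ₋₁ + pₖ₋₂ and qₖ = aₖqₖ₋₁ + qₖ₋₂:
  k=0: a=1, p=1, q=1
  k=1: a=8, p=9, q=8
  k=2: a=1, p=10, q=9
  k=3: a=2, p=29, q=26
  k=4: a=1, p=39, q=35
  k=5: a=7, p=302, q=271

302/271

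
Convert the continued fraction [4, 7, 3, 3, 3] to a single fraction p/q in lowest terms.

Using pₖ = aₖpₖ₋₁ + pₖ₋₂ and qₖ = aₖqₖ₋₁ + qₖ₋₂:
  k=0: a=4, p=4, q=1
  k=1: a=7, p=29, q=7
  k=2: a=3, p=91, q=22
  k=3: a=3, p=302, q=73
  k=4: a=3, p=997, q=241

997/241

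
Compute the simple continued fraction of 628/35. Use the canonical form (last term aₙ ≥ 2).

628 = 17*35 + 33
35 = 1*33 + 2
33 = 16*2 + 1
2 = 2*1 + 0  (stop)
So 628/35 = [17; 1, 16, 2].

[17; 1, 16, 2]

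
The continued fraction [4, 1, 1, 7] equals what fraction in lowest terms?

Using pₖ = aₖpₖ₋₁ + pₖ₋₂ and qₖ = aₖqₖ₋₁ + qₖ₋₂:
  k=0: a=4, p=4, q=1
  k=1: a=1, p=5, q=1
  k=2: a=1, p=9, q=2
  k=3: a=7, p=68, q=15

68/15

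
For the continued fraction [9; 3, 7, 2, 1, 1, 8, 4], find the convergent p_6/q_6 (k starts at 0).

9291/997

Using pₖ = aₖpₖ₋₁ + pₖ₋₂, qₖ = aₖqₖ₋₁ + qₖ₋₂ (with p₋₁=1, p₋₂=0, q₋₁=0, q₋₂=1):
  k=0: a=9, p=9, q=1
  k=1: a=3, p=28, q=3
  k=2: a=7, p=205, q=22
  k=3: a=2, p=438, q=47
  k=4: a=1, p=643, q=69
  k=5: a=1, p=1081, q=116
  k=6: a=8, p=9291, q=997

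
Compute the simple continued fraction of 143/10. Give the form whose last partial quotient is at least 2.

143 = 14×10 + 3
10 = 3×3 + 1
3 = 3×1 + 0  (stop)
So 143/10 = [14; 3, 3].

[14; 3, 3]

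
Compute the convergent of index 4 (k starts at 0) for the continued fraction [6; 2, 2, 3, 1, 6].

Using pₖ = aₖpₖ₋₁ + pₖ₋₂, qₖ = aₖqₖ₋₁ + qₖ₋₂ (with p₋₁=1, p₋₂=0, q₋₁=0, q₋₂=1):
  k=0: a=6, p=6, q=1
  k=1: a=2, p=13, q=2
  k=2: a=2, p=32, q=5
  k=3: a=3, p=109, q=17
  k=4: a=1, p=141, q=22

141/22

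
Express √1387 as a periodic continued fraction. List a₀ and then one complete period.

[37; 4, 8, 37, 8, 4, 74]

a₀ = ⌊√1387⌋ = 37.
With m₀=0, d₀=1 and mₖ₊₁ = dₖaₖ − mₖ, dₖ₊₁ = (n − mₖ₊₁²)/dₖ, aₖ₊₁ = ⌊(a₀+mₖ₊₁)/dₖ₊₁⌋:
  k=1: m=37, d=18, a=4
  k=2: m=35, d=9, a=8
  k=3: m=37, d=2, a=37
  k=4: m=37, d=9, a=8
  k=5: m=35, d=18, a=4
  k=6: m=37, d=1, a=74
d=1 and a=2a₀=74 at k=6, so the next step gives (m, d) = (37, 18) again — its k=1 value — and the period has length 6.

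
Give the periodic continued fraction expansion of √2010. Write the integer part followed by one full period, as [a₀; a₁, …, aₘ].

a₀ = ⌊√2010⌋ = 44.
With m₀=0, d₀=1 and mₖ₊₁ = dₖaₖ − mₖ, dₖ₊₁ = (n − mₖ₊₁²)/dₖ, aₖ₊₁ = ⌊(a₀+mₖ₊₁)/dₖ₊₁⌋:
  k=1: m=44, d=74, a=1
  k=2: m=30, d=15, a=4
  k=3: m=30, d=74, a=1
  k=4: m=44, d=1, a=88
d=1 and a=2a₀=88 at k=4, so the next step gives (m, d) = (44, 74) again — its k=1 value — and the period has length 4.

[44; 1, 4, 1, 88]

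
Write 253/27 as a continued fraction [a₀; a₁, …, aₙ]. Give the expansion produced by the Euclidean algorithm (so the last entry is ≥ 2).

253 = 9·27 + 10
27 = 2·10 + 7
10 = 1·7 + 3
7 = 2·3 + 1
3 = 3·1 + 0  (stop)
So 253/27 = [9; 2, 1, 2, 3].

[9; 2, 1, 2, 3]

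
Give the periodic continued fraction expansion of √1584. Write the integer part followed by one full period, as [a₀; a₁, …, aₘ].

[39; 1, 3, 1, 78]

a₀ = ⌊√1584⌋ = 39.
With m₀=0, d₀=1 and mₖ₊₁ = dₖaₖ − mₖ, dₖ₊₁ = (n − mₖ₊₁²)/dₖ, aₖ₊₁ = ⌊(a₀+mₖ₊₁)/dₖ₊₁⌋:
  k=1: m=39, d=63, a=1
  k=2: m=24, d=16, a=3
  k=3: m=24, d=63, a=1
  k=4: m=39, d=1, a=78
d=1 and a=2a₀=78 at k=4, so the next step gives (m, d) = (39, 63) again — its k=1 value — and the period has length 4.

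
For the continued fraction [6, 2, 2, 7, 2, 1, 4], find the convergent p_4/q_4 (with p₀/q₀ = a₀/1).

506/79

Using pₖ = aₖpₖ₋₁ + pₖ₋₂, qₖ = aₖqₖ₋₁ + qₖ₋₂ (with p₋₁=1, p₋₂=0, q₋₁=0, q₋₂=1):
  k=0: a=6, p=6, q=1
  k=1: a=2, p=13, q=2
  k=2: a=2, p=32, q=5
  k=3: a=7, p=237, q=37
  k=4: a=2, p=506, q=79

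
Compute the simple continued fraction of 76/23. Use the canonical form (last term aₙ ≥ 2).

[3; 3, 3, 2]

76 = 3×23 + 7
23 = 3×7 + 2
7 = 3×2 + 1
2 = 2×1 + 0  (stop)
So 76/23 = [3; 3, 3, 2].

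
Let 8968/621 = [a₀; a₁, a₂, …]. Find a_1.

2

8968 = 14·621 + 274   →  a_0 = 14
621 = 2·274 + 73   →  a_1 = 2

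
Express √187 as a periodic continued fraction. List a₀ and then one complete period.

[13; 1, 2, 13, 2, 1, 26]

a₀ = ⌊√187⌋ = 13.
With m₀=0, d₀=1 and mₖ₊₁ = dₖaₖ − mₖ, dₖ₊₁ = (n − mₖ₊₁²)/dₖ, aₖ₊₁ = ⌊(a₀+mₖ₊₁)/dₖ₊₁⌋:
  k=1: m=13, d=18, a=1
  k=2: m=5, d=9, a=2
  k=3: m=13, d=2, a=13
  k=4: m=13, d=9, a=2
  k=5: m=5, d=18, a=1
  k=6: m=13, d=1, a=26
d=1 and a=2a₀=26 at k=6, so the next step gives (m, d) = (13, 18) again — its k=1 value — and the period has length 6.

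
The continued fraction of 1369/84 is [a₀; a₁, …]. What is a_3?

1

1369 = 16·84 + 25   →  a_0 = 16
84 = 3·25 + 9   →  a_1 = 3
25 = 2·9 + 7   →  a_2 = 2
9 = 1·7 + 2   →  a_3 = 1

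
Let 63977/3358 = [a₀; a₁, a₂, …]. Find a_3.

63977 = 19·3358 + 175   →  a_0 = 19
3358 = 19·175 + 33   →  a_1 = 19
175 = 5·33 + 10   →  a_2 = 5
33 = 3·10 + 3   →  a_3 = 3

3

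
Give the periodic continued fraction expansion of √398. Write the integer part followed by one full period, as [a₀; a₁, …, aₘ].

a₀ = ⌊√398⌋ = 19.
With m₀=0, d₀=1 and mₖ₊₁ = dₖaₖ − mₖ, dₖ₊₁ = (n − mₖ₊₁²)/dₖ, aₖ₊₁ = ⌊(a₀+mₖ₊₁)/dₖ₊₁⌋:
  k=1: m=19, d=37, a=1
  k=2: m=18, d=2, a=18
  k=3: m=18, d=37, a=1
  k=4: m=19, d=1, a=38
d=1 and a=2a₀=38 at k=4, so the next step gives (m, d) = (19, 37) again — its k=1 value — and the period has length 4.

[19; 1, 18, 1, 38]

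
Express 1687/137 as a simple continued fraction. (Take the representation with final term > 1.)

[12; 3, 5, 2, 1, 2]

1687 = 12·137 + 43
137 = 3·43 + 8
43 = 5·8 + 3
8 = 2·3 + 2
3 = 1·2 + 1
2 = 2·1 + 0  (stop)
So 1687/137 = [12; 3, 5, 2, 1, 2].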